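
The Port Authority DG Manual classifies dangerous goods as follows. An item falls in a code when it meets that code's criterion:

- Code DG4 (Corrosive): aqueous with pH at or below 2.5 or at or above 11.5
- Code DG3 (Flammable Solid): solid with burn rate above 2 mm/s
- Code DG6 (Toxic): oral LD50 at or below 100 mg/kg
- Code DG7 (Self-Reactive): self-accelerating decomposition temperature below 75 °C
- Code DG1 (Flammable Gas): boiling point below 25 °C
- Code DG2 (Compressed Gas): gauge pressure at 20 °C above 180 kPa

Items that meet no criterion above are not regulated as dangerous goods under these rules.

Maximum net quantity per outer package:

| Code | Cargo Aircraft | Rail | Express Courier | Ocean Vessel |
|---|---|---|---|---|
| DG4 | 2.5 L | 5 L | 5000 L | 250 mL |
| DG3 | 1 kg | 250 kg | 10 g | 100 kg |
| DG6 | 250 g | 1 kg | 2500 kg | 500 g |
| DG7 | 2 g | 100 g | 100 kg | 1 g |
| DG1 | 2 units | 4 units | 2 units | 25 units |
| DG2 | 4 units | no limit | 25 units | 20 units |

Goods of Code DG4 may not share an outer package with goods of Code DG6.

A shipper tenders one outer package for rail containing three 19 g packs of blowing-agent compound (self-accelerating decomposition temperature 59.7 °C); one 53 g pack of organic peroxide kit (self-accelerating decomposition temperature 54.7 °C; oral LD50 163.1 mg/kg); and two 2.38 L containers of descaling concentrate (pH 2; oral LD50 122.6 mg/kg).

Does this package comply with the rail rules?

The blowing-agent compound has self-accelerating decomposition temperature 59.7 °C, which is < 75 °C, so it is Code DG7 (Self-Reactive).
Self-accelerating decomposition temperature 54.7 °C meets the Code DG7 criterion (Self-Reactive), so the organic peroxide kit is Code DG7.
Descaling concentrate: pH 2 ≤ 2.5 → Code DG4 (Corrosive).
Code DG7 net quantity: (three 19 g packs = 57 g) + 53 g = 110 g.
110 g > 100 g (rail limit, Code DG7) — over the limit.
Code DG4 quantity: two 2.38 L containers = 4.76 L.
4.76 L ≤ 5 L (rail limit, Code DG4) — within limit.
The segregation rule (Code DG4 with Code DG6) does not apply to Code DG7 with Code DG4.

No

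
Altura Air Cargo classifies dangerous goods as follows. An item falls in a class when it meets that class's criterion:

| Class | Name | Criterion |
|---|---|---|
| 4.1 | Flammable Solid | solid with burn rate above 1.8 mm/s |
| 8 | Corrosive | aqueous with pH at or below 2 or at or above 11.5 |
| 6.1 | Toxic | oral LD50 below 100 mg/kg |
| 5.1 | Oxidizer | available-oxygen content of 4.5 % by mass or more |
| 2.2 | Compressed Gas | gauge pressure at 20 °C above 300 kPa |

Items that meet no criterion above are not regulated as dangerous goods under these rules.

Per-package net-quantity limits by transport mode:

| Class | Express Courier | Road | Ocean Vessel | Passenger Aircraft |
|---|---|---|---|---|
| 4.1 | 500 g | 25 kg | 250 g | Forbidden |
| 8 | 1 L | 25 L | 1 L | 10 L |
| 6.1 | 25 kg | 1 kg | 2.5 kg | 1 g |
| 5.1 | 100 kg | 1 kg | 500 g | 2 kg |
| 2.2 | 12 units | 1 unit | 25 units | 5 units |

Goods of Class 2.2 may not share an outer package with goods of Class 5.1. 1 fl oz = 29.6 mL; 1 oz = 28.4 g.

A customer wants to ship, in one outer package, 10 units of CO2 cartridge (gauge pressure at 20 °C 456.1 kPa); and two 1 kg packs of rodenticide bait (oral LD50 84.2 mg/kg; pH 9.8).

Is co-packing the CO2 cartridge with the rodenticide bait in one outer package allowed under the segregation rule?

Yes

With gauge pressure at 20 °C 456.1 kPa (> 300 kPa), the CO2 cartridge falls in Class 2.2.
Oral LD50 84.2 mg/kg meets the Class 6.1 criterion (Toxic), so the rodenticide bait is Class 6.1.
No segregation rule bars Class 2.2 with Class 6.1.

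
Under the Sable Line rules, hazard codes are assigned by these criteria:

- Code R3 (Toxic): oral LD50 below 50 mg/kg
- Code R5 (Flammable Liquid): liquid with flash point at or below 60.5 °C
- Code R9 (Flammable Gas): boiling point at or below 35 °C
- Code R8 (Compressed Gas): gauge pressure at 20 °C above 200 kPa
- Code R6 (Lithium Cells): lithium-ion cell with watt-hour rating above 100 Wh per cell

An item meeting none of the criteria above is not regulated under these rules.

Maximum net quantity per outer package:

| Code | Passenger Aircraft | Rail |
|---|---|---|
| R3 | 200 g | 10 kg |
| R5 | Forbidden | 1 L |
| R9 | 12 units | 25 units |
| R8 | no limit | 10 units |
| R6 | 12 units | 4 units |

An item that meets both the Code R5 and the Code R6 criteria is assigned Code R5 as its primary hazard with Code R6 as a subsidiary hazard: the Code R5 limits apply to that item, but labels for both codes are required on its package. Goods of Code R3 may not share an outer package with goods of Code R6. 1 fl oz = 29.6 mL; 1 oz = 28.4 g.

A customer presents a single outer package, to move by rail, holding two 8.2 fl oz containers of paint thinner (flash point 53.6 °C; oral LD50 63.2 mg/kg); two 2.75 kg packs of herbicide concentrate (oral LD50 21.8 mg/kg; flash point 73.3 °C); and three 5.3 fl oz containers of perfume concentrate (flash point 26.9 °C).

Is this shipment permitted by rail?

Yes

Paint thinner: flash point 53.6 °C ≤ 60.5 °C → Code R5 (Flammable Liquid).
Oral LD50 21.8 mg/kg meets the Code R3 criterion (Toxic), so the herbicide concentrate is Code R3.
Flash point 26.9 °C meets the Code R5 criterion (Flammable Liquid), so the perfume concentrate is Code R5.
Code R3 quantity: two 2.75 kg packs = 5.5 kg.
That is within the Code R3 rail limit of 10 kg.
Total Code R5: (two 8.2 fl oz containers = 485.44 mL) + (three 5.3 fl oz containers = 470.64 mL) = 956.08 mL.
That is within the Code R5 rail limit of 1 L.
The segregation rule (Code R3 with Code R6) does not apply to Code R3 with Code R5.
Every hazard code is within its rail limit and no segregation rule is violated.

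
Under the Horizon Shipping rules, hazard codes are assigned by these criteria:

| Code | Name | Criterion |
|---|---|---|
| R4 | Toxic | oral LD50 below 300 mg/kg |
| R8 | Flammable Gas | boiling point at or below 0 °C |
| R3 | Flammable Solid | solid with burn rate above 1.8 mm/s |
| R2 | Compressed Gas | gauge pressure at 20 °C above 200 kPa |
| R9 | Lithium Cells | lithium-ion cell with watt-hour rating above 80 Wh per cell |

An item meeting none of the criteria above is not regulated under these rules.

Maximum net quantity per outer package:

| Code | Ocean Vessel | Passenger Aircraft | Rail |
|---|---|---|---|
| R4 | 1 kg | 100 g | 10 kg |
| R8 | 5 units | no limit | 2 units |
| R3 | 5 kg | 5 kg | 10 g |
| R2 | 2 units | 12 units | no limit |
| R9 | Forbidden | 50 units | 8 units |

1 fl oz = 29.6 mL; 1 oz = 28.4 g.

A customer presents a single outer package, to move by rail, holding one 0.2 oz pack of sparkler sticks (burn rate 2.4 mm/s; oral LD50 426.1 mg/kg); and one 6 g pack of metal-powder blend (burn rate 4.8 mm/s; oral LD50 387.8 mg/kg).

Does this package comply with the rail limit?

Sparkler sticks: burn rate 2.4 mm/s > 1.8 mm/s → Code R3 (Flammable Solid).
With burn rate 4.8 mm/s (> 1.8 mm/s), the metal-powder blend falls in Code R3.
Total Code R3: (one 0.2 oz pack = 5.68 g) + 6 g = 11.68 g.
That exceeds the Code R3 rail limit of 10 g.

No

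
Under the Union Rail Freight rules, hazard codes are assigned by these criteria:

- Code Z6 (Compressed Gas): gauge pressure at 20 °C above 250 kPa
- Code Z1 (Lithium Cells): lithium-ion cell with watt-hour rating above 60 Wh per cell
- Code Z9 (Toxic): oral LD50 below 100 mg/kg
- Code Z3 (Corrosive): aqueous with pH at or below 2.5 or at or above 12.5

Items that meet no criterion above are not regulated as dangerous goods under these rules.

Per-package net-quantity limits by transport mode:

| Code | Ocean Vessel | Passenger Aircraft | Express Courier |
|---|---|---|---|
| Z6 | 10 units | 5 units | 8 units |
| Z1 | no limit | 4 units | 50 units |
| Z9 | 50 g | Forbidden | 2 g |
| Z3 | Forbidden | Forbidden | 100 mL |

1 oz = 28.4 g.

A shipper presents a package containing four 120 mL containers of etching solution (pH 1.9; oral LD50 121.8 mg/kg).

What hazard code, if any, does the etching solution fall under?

Code Z3

The etching solution has pH 1.9, which is ≤ 2.5, so it is Code Z3 (Corrosive).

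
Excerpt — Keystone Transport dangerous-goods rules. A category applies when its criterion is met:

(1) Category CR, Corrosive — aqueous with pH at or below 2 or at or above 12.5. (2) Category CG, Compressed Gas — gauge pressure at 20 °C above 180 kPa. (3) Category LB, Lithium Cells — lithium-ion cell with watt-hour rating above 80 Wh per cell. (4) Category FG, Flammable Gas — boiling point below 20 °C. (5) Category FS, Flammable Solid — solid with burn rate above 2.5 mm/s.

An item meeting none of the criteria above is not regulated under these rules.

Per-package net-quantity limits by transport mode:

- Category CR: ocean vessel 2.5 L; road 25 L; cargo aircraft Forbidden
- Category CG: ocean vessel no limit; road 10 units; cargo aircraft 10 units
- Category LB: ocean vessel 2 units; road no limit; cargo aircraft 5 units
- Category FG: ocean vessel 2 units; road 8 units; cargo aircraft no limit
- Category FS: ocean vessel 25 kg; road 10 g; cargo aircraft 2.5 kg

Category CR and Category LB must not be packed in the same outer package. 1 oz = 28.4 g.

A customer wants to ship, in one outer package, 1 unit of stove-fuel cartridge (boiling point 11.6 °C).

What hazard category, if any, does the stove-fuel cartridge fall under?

Category FG

Boiling point 11.6 °C meets the Category FG criterion (Flammable Gas), so the stove-fuel cartridge is Category FG.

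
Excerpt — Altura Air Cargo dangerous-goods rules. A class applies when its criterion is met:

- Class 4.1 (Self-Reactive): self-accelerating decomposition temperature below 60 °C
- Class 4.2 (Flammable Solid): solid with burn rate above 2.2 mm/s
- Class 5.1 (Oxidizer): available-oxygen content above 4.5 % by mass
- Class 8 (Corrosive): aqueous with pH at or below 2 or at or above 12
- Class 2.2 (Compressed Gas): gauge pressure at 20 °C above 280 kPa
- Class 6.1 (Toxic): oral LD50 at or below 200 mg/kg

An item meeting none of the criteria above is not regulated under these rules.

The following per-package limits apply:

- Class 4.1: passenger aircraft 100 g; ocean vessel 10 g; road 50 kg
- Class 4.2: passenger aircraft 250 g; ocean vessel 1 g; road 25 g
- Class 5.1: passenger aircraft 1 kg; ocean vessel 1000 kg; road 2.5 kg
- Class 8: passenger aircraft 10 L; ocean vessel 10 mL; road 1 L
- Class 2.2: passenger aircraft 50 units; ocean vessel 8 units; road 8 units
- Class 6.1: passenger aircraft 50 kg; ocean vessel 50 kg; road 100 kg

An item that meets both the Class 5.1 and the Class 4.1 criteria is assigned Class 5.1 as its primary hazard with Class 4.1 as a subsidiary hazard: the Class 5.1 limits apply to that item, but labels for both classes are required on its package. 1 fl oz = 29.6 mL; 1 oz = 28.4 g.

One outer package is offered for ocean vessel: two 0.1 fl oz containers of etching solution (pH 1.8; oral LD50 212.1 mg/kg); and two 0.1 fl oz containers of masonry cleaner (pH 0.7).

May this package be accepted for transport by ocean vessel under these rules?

No

Etching solution: pH 1.8 ≤ 2 → Class 8 (Corrosive).
Masonry cleaner: pH 0.7 ≤ 2 → Class 8 (Corrosive).
Total Class 8: (two 0.1 fl oz containers = 5.92 mL) + (two 0.1 fl oz containers = 5.92 mL) = 11.84 mL.
11.84 mL exceeds the ocean vessel limit of 10 mL for Class 8.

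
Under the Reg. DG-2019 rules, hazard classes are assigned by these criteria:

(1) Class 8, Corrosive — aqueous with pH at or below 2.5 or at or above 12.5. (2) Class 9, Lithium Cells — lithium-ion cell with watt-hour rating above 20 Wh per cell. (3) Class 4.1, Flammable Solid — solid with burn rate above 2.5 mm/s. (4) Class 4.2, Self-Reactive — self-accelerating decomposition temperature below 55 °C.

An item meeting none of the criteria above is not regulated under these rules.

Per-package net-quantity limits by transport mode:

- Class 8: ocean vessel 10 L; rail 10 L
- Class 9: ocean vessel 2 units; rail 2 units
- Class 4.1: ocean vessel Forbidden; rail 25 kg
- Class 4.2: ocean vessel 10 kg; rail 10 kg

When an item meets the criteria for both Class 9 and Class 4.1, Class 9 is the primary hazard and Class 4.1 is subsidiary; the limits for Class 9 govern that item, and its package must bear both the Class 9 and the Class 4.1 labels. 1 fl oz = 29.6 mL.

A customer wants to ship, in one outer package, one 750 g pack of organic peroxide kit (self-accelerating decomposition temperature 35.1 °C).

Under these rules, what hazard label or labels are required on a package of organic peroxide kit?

Organic peroxide kit: self-accelerating decomposition temperature 35.1 °C < 55 °C → Class 4.2 (Self-Reactive).
Only the Class 4.2 label is required.

Class 4.2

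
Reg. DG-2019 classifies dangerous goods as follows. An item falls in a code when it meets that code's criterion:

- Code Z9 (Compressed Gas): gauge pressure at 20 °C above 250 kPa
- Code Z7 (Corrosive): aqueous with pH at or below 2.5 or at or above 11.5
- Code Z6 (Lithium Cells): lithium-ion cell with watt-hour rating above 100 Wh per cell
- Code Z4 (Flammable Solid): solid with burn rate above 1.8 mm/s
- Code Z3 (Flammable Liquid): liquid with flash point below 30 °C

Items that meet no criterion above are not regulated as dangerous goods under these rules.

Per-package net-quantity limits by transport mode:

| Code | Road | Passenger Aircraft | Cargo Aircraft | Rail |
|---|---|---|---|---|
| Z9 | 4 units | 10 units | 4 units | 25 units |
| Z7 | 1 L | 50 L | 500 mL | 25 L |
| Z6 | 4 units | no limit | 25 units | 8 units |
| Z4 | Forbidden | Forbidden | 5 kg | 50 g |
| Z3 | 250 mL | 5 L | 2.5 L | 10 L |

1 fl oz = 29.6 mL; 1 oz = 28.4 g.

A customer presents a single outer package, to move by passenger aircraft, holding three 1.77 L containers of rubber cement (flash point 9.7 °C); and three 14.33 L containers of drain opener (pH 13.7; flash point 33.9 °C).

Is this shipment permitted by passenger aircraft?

Flash point 9.7 °C meets the Code Z3 criterion (Flammable Liquid), so the rubber cement is Code Z3.
pH 13.7 meets the Code Z7 criterion (Corrosive), so the drain opener is Code Z7.
Code Z3 quantity: three 1.77 L containers = 5.31 L.
5.31 L > 5 L (passenger aircraft limit, Code Z3) — over the limit.
Code Z7 quantity: three 14.33 L containers = 42.99 L.
That is within the Code Z7 passenger aircraft limit of 50 L.

No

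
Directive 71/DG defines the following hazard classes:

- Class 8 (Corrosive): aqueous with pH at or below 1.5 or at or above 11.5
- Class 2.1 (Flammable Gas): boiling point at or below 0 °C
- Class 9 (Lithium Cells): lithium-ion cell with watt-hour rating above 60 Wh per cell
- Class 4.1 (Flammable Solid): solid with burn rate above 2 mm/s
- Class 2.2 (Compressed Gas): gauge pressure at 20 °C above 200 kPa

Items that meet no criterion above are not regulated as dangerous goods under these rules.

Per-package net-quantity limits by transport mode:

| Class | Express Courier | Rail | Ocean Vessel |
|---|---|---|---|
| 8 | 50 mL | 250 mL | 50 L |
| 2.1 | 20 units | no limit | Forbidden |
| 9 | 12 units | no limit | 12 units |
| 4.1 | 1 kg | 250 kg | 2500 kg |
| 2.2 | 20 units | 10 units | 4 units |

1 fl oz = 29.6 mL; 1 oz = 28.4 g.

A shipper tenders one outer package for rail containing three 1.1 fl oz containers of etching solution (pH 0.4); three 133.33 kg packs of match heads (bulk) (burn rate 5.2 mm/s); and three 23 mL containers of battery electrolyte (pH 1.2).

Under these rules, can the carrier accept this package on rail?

Etching solution: pH 0.4 ≤ 1.5 → Class 8 (Corrosive).
With burn rate 5.2 mm/s (> 2 mm/s), the match heads (bulk) fall in Class 4.1.
Battery electrolyte: pH 1.2 ≤ 1.5 → Class 8 (Corrosive).
Total Class 8: (three 1.1 fl oz containers = 97.68 mL) + (three 23 mL containers = 69 mL) = 166.68 mL.
166.68 mL is within the rail limit of 250 mL for Class 8.
Class 4.1 quantity: three 133.33 kg packs = 399.99 kg.
399.99 kg > 250 kg (rail limit, Class 4.1) — over the limit.

No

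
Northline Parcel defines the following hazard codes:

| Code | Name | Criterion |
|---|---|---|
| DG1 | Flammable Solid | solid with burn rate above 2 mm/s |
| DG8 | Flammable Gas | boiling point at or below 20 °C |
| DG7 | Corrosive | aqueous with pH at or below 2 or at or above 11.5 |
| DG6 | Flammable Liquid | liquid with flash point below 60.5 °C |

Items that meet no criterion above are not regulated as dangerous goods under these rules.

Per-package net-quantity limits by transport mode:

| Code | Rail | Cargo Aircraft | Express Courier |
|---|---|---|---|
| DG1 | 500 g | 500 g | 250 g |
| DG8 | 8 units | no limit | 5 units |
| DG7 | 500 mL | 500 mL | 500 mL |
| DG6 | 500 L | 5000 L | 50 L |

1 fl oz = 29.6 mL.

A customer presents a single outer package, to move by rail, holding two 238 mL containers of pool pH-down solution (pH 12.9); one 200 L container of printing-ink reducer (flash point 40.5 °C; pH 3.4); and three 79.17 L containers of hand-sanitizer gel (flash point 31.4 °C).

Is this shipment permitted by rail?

Yes

The pool pH-down solution has pH 12.9, which is ≥ 11.5, so it is Code DG7 (Corrosive).
With flash point 40.5 °C (< 60.5 °C), the printing-ink reducer falls in Code DG6.
With flash point 31.4 °C (< 60.5 °C), the hand-sanitizer gel falls in Code DG6.
Total Code DG6: 200 L + (three 79.17 L containers = 237.51 L) = 437.51 L.
437.51 L ≤ 500 L (rail limit, Code DG6) — within limit.
Code DG7 quantity: two 238 mL containers = 476 mL.
476 mL is within the rail limit of 500 mL for Code DG7.
Every hazard code is within its rail limit and no segregation rule is violated.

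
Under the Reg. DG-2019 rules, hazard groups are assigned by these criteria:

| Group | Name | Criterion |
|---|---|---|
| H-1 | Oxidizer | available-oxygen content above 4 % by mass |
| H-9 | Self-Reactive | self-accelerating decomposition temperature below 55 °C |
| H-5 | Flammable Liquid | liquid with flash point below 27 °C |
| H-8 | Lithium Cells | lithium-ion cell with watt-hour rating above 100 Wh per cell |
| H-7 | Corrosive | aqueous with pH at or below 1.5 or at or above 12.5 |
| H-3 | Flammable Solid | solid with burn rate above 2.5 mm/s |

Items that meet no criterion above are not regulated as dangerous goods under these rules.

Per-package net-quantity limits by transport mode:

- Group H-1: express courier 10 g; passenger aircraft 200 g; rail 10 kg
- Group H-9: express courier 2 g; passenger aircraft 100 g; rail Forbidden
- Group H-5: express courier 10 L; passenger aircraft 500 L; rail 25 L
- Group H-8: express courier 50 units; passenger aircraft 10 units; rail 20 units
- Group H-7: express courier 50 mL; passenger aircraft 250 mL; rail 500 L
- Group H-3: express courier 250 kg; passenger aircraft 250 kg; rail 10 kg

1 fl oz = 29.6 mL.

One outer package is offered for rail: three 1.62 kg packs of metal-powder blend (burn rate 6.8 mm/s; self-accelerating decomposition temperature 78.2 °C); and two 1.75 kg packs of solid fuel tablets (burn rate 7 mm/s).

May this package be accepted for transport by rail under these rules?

The metal-powder blend has burn rate 6.8 mm/s, which is > 2.5 mm/s, so it is Group H-3 (Flammable Solid).
With burn rate 7 mm/s (> 2.5 mm/s), the solid fuel tablets fall in Group H-3.
Total Group H-3: (three 1.62 kg packs = 4.86 kg) + (two 1.75 kg packs = 3.5 kg) = 8.36 kg.
That is within the Group H-3 rail limit of 10 kg.

Yes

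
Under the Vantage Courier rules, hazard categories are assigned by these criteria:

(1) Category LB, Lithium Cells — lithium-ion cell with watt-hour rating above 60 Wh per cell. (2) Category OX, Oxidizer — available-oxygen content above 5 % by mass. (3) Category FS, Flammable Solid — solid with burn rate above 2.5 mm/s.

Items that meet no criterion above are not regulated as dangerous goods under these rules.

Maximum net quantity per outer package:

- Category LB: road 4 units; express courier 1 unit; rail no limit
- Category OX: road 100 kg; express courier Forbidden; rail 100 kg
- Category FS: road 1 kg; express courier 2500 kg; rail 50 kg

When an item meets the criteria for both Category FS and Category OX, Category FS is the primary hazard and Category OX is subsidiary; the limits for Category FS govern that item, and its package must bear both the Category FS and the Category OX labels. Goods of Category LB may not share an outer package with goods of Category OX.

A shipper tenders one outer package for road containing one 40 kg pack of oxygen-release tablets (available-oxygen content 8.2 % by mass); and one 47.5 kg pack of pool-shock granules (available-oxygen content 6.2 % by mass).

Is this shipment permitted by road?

Yes

Oxygen-release tablets: available-oxygen content 8.2 % by mass > 5 % by mass → Category OX (Oxidizer).
With available-oxygen content 6.2 % by mass (> 5 % by mass), the pool-shock granules fall in Category OX.
Total Category OX: 40 kg + 47.5 kg = 87.5 kg.
That is within the Category OX road limit of 100 kg.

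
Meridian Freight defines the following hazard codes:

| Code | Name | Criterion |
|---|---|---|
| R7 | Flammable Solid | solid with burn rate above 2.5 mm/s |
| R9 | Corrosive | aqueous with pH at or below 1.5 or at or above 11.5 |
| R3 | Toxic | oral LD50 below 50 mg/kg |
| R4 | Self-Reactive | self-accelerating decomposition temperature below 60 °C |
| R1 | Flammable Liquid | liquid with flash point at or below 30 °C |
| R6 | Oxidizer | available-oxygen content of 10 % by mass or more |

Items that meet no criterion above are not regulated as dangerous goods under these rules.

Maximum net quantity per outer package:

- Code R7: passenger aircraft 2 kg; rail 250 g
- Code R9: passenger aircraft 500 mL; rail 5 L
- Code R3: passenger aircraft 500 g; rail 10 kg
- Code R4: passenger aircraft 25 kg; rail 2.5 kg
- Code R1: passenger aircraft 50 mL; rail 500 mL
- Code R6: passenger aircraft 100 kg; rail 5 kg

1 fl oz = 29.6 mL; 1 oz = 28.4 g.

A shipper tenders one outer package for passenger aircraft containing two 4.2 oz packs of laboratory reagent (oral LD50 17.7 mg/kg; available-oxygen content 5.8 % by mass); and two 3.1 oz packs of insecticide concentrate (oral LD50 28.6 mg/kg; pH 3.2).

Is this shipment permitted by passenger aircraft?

Laboratory reagent: oral LD50 17.7 mg/kg < 50 mg/kg → Code R3 (Toxic).
Oral LD50 28.6 mg/kg meets the Code R3 criterion (Toxic), so the insecticide concentrate is Code R3.
Total Code R3: (two 4.2 oz packs = 238.56 g) + (two 3.1 oz packs = 176.08 g) = 414.64 g.
414.64 g ≤ 500 g (passenger aircraft limit, Code R3) — within limit.

Yes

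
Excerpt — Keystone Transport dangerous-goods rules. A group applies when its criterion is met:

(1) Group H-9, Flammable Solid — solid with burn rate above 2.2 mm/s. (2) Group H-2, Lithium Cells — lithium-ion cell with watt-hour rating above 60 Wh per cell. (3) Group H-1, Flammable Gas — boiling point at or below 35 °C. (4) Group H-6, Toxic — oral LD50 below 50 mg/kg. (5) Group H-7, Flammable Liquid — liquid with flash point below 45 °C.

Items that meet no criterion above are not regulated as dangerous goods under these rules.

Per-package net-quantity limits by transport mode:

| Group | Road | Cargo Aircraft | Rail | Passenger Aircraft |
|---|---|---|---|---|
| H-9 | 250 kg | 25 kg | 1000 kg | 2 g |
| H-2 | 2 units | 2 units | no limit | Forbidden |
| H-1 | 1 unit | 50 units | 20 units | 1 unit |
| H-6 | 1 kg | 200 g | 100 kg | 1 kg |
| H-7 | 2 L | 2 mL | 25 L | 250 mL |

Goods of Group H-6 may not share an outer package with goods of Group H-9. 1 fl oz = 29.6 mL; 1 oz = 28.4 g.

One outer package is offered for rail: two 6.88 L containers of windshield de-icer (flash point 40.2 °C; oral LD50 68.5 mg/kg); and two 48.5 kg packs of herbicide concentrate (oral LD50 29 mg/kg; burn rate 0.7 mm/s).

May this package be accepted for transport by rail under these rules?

Yes

Flash point 40.2 °C meets the Group H-7 criterion (Flammable Liquid), so the windshield de-icer is Group H-7.
The herbicide concentrate has oral LD50 29 mg/kg, which is < 50 mg/kg, so it is Group H-6 (Toxic).
Group H-6 quantity: two 48.5 kg packs = 97 kg.
97 kg is within the rail limit of 100 kg for Group H-6.
Group H-7 quantity: two 6.88 L containers = 13.76 L.
13.76 L ≤ 25 L (rail limit, Group H-7) — within limit.
The segregation rule (Group H-6 with Group H-9) does not apply to Group H-6 with Group H-7.
Every hazard group is within its rail limit and no segregation rule is violated.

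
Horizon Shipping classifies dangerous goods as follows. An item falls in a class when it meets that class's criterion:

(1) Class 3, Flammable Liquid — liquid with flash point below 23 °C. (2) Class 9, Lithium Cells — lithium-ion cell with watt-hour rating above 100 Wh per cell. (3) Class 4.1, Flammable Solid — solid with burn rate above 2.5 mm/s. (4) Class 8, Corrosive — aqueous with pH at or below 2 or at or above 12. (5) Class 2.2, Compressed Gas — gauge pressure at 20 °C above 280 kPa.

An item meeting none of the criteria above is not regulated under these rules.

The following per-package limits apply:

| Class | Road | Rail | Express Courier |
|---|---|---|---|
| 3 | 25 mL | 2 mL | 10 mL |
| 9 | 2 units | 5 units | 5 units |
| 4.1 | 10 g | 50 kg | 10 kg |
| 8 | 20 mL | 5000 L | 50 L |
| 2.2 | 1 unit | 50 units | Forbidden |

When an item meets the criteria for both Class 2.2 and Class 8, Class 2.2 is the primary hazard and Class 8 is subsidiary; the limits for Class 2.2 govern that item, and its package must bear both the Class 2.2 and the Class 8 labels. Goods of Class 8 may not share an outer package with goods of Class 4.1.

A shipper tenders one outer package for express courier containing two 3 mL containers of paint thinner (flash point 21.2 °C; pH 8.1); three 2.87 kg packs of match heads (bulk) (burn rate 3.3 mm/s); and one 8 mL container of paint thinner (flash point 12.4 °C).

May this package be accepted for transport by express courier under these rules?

No

Paint thinner: flash point 21.2 °C < 23 °C → Class 3 (Flammable Liquid).
With burn rate 3.3 mm/s (> 2.5 mm/s), the match heads (bulk) fall in Class 4.1.
The paint thinner has flash point 12.4 °C, which is < 23 °C, so it is Class 3 (Flammable Liquid).
Total Class 3: (two 3 mL containers = 6 mL) + 8 mL = 14 mL.
14 mL > 10 mL (express courier limit, Class 3) — over the limit.
Class 4.1 quantity: three 2.87 kg packs = 8.61 kg.
8.61 kg ≤ 10 kg (express courier limit, Class 4.1) — within limit.
The segregation rule (Class 8 with Class 4.1) does not apply to Class 3 with Class 4.1.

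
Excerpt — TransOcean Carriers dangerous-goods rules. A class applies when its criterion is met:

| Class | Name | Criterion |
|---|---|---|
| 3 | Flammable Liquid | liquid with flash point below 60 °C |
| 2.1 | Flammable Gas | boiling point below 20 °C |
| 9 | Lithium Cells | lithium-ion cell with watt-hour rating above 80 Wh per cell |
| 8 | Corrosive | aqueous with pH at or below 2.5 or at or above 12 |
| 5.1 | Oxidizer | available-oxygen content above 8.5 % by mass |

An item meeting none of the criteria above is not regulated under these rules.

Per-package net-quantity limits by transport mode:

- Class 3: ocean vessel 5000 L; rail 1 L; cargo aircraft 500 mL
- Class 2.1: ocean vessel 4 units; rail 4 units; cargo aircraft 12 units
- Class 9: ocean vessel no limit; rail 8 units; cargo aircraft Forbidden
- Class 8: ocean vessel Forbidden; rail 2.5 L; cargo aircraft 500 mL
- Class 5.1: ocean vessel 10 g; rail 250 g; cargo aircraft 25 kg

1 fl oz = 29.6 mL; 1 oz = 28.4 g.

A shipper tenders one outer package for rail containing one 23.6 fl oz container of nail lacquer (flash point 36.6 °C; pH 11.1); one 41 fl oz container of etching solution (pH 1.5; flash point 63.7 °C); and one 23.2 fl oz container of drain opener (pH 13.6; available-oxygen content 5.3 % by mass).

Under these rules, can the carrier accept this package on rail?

Flash point 36.6 °C meets the Class 3 criterion (Flammable Liquid), so the nail lacquer is Class 3.
Etching solution: pH 1.5 ≤ 2.5 → Class 8 (Corrosive).
Drain opener: pH 13.6 ≥ 12 → Class 8 (Corrosive).
Total Class 8: (one 41 fl oz container = 1213.6 mL) + (one 23.2 fl oz container = 686.72 mL) = 1900.32 mL.
1900.32 mL is within the rail limit of 2.5 L for Class 8.
Class 3 quantity: one 23.6 fl oz container = 698.56 mL.
698.56 mL ≤ 1 L (rail limit, Class 3) — within limit.
Every hazard class is within its rail limit and no segregation rule is violated.

Yes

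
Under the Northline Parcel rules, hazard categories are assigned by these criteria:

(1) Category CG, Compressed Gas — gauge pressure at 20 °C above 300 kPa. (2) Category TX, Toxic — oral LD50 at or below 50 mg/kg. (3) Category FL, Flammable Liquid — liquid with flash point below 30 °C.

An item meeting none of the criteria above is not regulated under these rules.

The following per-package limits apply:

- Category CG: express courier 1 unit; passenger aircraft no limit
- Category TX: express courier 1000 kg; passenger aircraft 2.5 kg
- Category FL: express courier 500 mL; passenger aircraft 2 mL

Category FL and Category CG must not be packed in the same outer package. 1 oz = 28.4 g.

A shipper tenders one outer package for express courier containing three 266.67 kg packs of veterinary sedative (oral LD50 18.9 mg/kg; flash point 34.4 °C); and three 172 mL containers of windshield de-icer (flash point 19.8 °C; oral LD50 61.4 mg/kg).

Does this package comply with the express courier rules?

No

Veterinary sedative: oral LD50 18.9 mg/kg ≤ 50 mg/kg → Category TX (Toxic).
Windshield de-icer: flash point 19.8 °C < 30 °C → Category FL (Flammable Liquid).
Category FL quantity: three 172 mL containers = 516 mL.
516 mL exceeds the express courier limit of 500 mL for Category FL.
Category TX quantity: three 266.67 kg packs = 800.01 kg.
800.01 kg ≤ 1000 kg (express courier limit, Category TX) — within limit.
The segregation rule (Category FL with Category CG) does not apply to Category FL with Category TX.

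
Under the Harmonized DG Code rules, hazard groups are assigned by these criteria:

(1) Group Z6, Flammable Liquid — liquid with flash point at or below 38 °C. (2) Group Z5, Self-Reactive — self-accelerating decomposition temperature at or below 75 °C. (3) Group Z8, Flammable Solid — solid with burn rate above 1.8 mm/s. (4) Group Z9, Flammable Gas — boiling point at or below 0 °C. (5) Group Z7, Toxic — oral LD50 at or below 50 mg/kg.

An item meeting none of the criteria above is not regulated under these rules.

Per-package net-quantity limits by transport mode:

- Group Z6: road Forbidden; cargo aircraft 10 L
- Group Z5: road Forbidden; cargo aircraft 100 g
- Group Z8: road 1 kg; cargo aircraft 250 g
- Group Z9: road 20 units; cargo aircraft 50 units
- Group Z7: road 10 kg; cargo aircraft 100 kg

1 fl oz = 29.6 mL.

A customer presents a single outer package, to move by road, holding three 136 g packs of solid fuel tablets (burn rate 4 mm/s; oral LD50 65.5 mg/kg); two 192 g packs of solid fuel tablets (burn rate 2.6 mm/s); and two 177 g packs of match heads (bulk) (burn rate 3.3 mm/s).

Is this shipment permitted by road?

No

The solid fuel tablets have burn rate 4 mm/s, which is > 1.8 mm/s, so they are Group Z8 (Flammable Solid).
The solid fuel tablets have burn rate 2.6 mm/s, which is > 1.8 mm/s, so they are Group Z8 (Flammable Solid).
Match heads (bulk): burn rate 3.3 mm/s > 1.8 mm/s → Group Z8 (Flammable Solid).
Total Group Z8: (three 136 g packs = 408 g) + (two 192 g packs = 384 g) + (two 177 g packs = 354 g) = 1.146 kg.
1.146 kg > 1 kg (road limit, Group Z8) — over the limit.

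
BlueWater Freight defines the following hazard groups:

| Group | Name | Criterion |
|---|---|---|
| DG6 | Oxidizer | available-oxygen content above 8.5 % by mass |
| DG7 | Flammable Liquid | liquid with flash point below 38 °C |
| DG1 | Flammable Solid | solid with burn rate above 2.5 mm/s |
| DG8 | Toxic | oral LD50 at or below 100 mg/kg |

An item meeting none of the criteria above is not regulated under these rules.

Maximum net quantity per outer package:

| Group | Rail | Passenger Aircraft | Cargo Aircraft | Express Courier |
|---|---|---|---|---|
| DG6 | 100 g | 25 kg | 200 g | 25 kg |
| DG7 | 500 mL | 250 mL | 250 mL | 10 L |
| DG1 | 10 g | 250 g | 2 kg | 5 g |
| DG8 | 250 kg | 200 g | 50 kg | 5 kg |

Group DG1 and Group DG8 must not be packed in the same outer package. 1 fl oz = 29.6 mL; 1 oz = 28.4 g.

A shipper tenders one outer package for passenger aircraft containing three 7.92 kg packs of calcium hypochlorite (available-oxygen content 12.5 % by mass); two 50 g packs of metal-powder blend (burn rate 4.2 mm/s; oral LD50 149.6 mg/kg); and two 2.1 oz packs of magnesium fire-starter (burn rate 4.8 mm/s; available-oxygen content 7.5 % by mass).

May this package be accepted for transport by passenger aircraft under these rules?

Available-oxygen content 12.5 % by mass meets the Group DG6 criterion (Oxidizer), so the calcium hypochlorite is Group DG6.
Burn rate 4.2 mm/s meets the Group DG1 criterion (Flammable Solid), so the metal-powder blend is Group DG1.
Magnesium fire-starter: burn rate 4.8 mm/s > 2.5 mm/s → Group DG1 (Flammable Solid).
Total Group DG1: (two 50 g packs = 100 g) + (two 2.1 oz packs = 119.28 g) = 219.28 g.
That is within the Group DG1 passenger aircraft limit of 250 g.
Group DG6 quantity: three 7.92 kg packs = 23.76 kg.
That is within the Group DG6 passenger aircraft limit of 25 kg.
The segregation rule (Group DG1 with Group DG8) does not apply to Group DG1 with Group DG6.
Every hazard group is within its passenger aircraft limit and no segregation rule is violated.

Yes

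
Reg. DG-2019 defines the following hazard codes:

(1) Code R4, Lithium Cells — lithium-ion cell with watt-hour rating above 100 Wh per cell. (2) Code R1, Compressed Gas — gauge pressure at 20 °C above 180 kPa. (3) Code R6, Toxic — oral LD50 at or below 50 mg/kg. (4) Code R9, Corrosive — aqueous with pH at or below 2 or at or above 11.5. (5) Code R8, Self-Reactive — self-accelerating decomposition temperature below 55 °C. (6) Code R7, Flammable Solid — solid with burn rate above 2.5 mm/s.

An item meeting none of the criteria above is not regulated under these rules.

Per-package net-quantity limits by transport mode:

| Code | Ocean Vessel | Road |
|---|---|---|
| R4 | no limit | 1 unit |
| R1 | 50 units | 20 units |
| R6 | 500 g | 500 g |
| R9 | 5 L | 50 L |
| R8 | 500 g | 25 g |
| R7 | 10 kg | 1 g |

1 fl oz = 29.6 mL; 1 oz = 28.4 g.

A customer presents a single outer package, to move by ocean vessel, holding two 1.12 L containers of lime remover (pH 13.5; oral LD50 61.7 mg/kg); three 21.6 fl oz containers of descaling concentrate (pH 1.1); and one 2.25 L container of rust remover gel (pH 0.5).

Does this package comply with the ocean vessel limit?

No

The lime remover has pH 13.5, which is ≥ 11.5, so it is Code R9 (Corrosive).
The descaling concentrate has pH 1.1, which is ≤ 2, so it is Code R9 (Corrosive).
The rust remover gel has pH 0.5, which is ≤ 2, so it is Code R9 (Corrosive).
Code R9 net quantity: (two 1.12 L containers = 2.24 L) + (three 21.6 fl oz containers = 1918.08 mL) + 2.25 L = 6408.08 mL.
That exceeds the Code R9 ocean vessel limit of 5 L.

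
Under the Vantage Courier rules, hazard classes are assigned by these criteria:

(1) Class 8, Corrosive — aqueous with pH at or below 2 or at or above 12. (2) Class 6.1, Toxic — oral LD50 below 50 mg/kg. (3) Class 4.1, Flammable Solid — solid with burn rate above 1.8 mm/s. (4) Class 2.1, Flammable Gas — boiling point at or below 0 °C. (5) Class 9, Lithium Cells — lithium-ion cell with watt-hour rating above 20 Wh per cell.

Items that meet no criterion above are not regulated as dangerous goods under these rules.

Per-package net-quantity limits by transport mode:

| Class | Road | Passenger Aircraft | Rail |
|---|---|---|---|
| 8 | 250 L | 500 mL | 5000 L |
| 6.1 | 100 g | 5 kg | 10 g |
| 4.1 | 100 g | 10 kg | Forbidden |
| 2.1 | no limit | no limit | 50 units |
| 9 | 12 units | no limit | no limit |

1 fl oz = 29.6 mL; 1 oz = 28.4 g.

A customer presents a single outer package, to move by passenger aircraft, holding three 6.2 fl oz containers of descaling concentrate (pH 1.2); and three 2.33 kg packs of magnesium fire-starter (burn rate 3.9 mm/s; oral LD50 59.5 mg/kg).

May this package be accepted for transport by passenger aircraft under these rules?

No

The descaling concentrate has pH 1.2, which is ≤ 2, so it is Class 8 (Corrosive).
Magnesium fire-starter: burn rate 3.9 mm/s > 1.8 mm/s → Class 4.1 (Flammable Solid).
Class 4.1 quantity: three 2.33 kg packs = 6.99 kg.
6.99 kg is within the passenger aircraft limit of 10 kg for Class 4.1.
Class 8 quantity: three 6.2 fl oz containers = 550.56 mL.
That exceeds the Class 8 passenger aircraft limit of 500 mL.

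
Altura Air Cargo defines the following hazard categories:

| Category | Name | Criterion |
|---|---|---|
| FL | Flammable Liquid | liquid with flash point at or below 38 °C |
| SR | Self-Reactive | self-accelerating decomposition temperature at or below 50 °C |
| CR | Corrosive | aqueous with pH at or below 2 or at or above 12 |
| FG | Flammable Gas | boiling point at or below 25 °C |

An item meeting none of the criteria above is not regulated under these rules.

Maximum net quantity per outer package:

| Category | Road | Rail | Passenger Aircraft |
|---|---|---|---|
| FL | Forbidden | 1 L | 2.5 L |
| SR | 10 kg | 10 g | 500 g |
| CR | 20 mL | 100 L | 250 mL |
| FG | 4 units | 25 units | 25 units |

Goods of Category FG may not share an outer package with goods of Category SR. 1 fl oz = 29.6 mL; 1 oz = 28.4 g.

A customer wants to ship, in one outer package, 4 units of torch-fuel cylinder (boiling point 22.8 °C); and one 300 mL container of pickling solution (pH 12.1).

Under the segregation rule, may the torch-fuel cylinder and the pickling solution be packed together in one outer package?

The torch-fuel cylinder has boiling point 22.8 °C, which is ≤ 25 °C, so it is Category FG (Flammable Gas).
With pH 12.1 (≥ 12), the pickling solution falls in Category CR.
No segregation rule bars Category FG with Category CR.

Yes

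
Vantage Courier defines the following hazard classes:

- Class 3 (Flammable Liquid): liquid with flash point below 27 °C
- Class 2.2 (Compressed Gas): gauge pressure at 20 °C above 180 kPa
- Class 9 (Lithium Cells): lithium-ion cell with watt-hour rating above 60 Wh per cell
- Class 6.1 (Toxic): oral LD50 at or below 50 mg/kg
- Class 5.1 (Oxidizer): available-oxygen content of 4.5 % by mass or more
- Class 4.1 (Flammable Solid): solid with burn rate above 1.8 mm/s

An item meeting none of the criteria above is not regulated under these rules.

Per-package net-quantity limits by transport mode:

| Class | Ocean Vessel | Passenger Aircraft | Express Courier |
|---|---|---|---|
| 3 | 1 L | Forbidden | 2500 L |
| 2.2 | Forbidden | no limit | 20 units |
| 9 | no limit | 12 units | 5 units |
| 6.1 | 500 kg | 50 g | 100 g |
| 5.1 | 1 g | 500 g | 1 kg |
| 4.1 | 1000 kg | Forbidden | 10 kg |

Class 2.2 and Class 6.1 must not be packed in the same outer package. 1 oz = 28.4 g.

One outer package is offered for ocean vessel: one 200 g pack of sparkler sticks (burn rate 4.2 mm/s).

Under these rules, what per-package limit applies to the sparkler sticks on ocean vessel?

1000 kg

The sparkler sticks have burn rate 4.2 mm/s, which is > 1.8 mm/s, so they are Class 4.1 (Flammable Solid).
The ocean vessel limit for Class 4.1 is 1000 kg.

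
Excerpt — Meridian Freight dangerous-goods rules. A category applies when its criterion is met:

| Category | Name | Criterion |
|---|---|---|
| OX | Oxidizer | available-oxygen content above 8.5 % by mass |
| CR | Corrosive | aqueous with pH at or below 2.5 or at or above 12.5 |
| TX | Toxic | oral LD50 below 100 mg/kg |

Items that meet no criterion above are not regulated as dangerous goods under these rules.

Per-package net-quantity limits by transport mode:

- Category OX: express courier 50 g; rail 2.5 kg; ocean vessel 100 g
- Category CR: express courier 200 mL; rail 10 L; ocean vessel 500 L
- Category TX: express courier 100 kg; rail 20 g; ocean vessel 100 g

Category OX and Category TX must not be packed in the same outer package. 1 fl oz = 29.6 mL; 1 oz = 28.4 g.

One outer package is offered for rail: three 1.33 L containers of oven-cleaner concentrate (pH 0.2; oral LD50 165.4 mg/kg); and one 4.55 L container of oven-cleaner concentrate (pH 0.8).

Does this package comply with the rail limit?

With pH 0.2 (≤ 2.5), the oven-cleaner concentrate falls in Category CR.
With pH 0.8 (≤ 2.5), the oven-cleaner concentrate falls in Category CR.
Total Category CR: (three 1.33 L containers = 3.99 L) + 4.55 L = 8.54 L.
8.54 L ≤ 10 L (rail limit, Category CR) — within limit.

Yes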